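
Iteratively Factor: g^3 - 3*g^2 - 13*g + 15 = (g - 5)*(g^2 + 2*g - 3) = (g - 5)*(g + 3)*(g - 1)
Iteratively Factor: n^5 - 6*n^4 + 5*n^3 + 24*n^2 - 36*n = (n - 3)*(n^4 - 3*n^3 - 4*n^2 + 12*n) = n*(n - 3)*(n^3 - 3*n^2 - 4*n + 12) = n*(n - 3)*(n + 2)*(n^2 - 5*n + 6) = n*(n - 3)*(n - 2)*(n + 2)*(n - 3)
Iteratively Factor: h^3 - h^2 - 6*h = (h - 3)*(h^2 + 2*h) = h*(h - 3)*(h + 2)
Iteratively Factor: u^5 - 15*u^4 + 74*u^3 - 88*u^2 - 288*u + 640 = (u - 4)*(u^4 - 11*u^3 + 30*u^2 + 32*u - 160) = (u - 4)*(u + 2)*(u^3 - 13*u^2 + 56*u - 80) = (u - 4)^2*(u + 2)*(u^2 - 9*u + 20) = (u - 5)*(u - 4)^2*(u + 2)*(u - 4)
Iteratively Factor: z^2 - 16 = (z + 4)*(z - 4)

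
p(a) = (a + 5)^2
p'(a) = 2*a + 10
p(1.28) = 39.44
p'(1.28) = 12.56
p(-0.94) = 16.48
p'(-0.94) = 8.12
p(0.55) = 30.80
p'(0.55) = 11.10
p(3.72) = 76.04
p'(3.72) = 17.44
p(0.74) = 32.95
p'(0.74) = 11.48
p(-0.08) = 24.21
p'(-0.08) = 9.84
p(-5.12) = 0.01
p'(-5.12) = -0.24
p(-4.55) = 0.20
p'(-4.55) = 0.90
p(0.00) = 25.00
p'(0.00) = 10.00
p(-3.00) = 4.00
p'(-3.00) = 4.00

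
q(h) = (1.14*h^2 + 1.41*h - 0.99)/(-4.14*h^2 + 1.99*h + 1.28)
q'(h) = (2.28*h + 1.41)/(-4.14*h^2 + 1.99*h + 1.28) + (8.28*h - 1.99)*(1.14*h^2 + 1.41*h - 0.99)/(-4.14*h^2 + 1.99*h + 1.28)^2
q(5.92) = -0.36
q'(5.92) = 0.01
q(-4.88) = -0.18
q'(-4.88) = 0.02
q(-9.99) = -0.23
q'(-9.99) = 0.00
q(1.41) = -0.79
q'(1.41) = 0.72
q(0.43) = -0.13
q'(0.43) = 1.60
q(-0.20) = -1.71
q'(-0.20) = 10.04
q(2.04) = -0.56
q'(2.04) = 0.19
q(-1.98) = -0.04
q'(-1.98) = 0.13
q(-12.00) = -0.24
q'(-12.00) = 0.00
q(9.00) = -0.33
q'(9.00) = 0.01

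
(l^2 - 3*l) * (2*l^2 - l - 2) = 2*l^4 - 7*l^3 + l^2 + 6*l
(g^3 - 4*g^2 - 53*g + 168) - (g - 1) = g^3 - 4*g^2 - 54*g + 169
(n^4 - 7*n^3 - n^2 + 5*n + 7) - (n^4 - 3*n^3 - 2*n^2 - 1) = -4*n^3 + n^2 + 5*n + 8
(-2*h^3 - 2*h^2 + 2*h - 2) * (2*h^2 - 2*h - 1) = -4*h^5 + 10*h^3 - 6*h^2 + 2*h + 2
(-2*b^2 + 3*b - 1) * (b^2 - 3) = -2*b^4 + 3*b^3 + 5*b^2 - 9*b + 3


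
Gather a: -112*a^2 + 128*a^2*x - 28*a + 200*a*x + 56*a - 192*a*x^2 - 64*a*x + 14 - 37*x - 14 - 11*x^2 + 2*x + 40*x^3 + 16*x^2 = a^2*(128*x - 112) + a*(-192*x^2 + 136*x + 28) + 40*x^3 + 5*x^2 - 35*x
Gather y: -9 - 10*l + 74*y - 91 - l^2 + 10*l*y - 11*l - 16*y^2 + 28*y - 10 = -l^2 - 21*l - 16*y^2 + y*(10*l + 102) - 110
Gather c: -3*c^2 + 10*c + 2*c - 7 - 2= -3*c^2 + 12*c - 9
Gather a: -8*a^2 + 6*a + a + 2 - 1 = -8*a^2 + 7*a + 1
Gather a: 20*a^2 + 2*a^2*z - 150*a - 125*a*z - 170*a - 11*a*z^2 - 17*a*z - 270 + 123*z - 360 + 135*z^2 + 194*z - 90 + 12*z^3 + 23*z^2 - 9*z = a^2*(2*z + 20) + a*(-11*z^2 - 142*z - 320) + 12*z^3 + 158*z^2 + 308*z - 720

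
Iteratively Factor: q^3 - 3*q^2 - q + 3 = (q - 1)*(q^2 - 2*q - 3) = (q - 3)*(q - 1)*(q + 1)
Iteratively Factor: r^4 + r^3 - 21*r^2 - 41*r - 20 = (r + 4)*(r^3 - 3*r^2 - 9*r - 5) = (r + 1)*(r + 4)*(r^2 - 4*r - 5) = (r - 5)*(r + 1)*(r + 4)*(r + 1)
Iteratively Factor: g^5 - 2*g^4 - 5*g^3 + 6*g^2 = (g - 1)*(g^4 - g^3 - 6*g^2) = (g - 3)*(g - 1)*(g^3 + 2*g^2) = g*(g - 3)*(g - 1)*(g^2 + 2*g) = g^2*(g - 3)*(g - 1)*(g + 2)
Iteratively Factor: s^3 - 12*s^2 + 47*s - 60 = (s - 5)*(s^2 - 7*s + 12) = (s - 5)*(s - 3)*(s - 4)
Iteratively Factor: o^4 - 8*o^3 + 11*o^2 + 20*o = (o - 4)*(o^3 - 4*o^2 - 5*o) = (o - 4)*(o + 1)*(o^2 - 5*o) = o*(o - 4)*(o + 1)*(o - 5)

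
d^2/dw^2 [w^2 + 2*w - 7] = 2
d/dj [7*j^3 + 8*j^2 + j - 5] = 21*j^2 + 16*j + 1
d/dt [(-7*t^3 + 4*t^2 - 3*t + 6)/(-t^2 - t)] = (7*t^4 + 14*t^3 - 7*t^2 + 12*t + 6)/(t^2*(t^2 + 2*t + 1))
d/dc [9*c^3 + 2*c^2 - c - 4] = 27*c^2 + 4*c - 1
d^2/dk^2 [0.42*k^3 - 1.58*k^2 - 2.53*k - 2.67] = 2.52*k - 3.16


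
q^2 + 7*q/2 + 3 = (q + 3/2)*(q + 2)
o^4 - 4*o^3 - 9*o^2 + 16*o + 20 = (o - 5)*(o - 2)*(o + 1)*(o + 2)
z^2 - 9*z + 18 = (z - 6)*(z - 3)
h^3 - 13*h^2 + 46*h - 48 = (h - 8)*(h - 3)*(h - 2)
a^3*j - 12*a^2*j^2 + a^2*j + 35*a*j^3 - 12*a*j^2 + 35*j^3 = (a - 7*j)*(a - 5*j)*(a*j + j)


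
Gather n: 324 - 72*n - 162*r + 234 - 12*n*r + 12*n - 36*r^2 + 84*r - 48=n*(-12*r - 60) - 36*r^2 - 78*r + 510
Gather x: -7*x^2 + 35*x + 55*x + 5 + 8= -7*x^2 + 90*x + 13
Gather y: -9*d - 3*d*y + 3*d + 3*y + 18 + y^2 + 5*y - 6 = -6*d + y^2 + y*(8 - 3*d) + 12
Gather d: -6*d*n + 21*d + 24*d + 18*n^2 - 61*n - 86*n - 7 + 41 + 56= d*(45 - 6*n) + 18*n^2 - 147*n + 90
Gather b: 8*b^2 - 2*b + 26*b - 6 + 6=8*b^2 + 24*b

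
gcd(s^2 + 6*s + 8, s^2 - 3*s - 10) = s + 2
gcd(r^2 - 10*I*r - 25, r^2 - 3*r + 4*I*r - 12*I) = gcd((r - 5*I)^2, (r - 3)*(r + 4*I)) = 1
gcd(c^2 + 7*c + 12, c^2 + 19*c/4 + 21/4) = c + 3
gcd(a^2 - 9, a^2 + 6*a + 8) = 1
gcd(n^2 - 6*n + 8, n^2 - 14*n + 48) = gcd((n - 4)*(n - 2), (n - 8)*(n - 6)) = 1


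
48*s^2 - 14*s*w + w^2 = (-8*s + w)*(-6*s + w)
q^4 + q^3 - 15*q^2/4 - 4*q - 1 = (q - 2)*(q + 1/2)^2*(q + 2)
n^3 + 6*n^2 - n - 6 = (n - 1)*(n + 1)*(n + 6)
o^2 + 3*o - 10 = (o - 2)*(o + 5)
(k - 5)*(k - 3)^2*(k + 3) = k^4 - 8*k^3 + 6*k^2 + 72*k - 135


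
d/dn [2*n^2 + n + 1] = 4*n + 1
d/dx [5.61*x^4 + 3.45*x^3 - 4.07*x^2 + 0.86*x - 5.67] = 22.44*x^3 + 10.35*x^2 - 8.14*x + 0.86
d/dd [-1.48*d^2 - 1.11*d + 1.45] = -2.96*d - 1.11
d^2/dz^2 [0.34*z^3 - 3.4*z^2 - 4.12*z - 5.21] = 2.04*z - 6.8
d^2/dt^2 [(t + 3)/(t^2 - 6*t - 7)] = 2*(3*(1 - t)*(-t^2 + 6*t + 7) - 4*(t - 3)^2*(t + 3))/(-t^2 + 6*t + 7)^3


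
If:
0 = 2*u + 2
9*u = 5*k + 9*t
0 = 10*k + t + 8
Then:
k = -63/85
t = -10/17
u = -1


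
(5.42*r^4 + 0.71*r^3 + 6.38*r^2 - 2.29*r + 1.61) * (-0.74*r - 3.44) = -4.0108*r^5 - 19.1702*r^4 - 7.1636*r^3 - 20.2526*r^2 + 6.6862*r - 5.5384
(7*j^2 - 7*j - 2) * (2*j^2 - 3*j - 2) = 14*j^4 - 35*j^3 + 3*j^2 + 20*j + 4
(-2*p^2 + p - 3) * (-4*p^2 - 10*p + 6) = 8*p^4 + 16*p^3 - 10*p^2 + 36*p - 18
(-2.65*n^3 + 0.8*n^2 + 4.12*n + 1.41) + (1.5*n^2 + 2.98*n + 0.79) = -2.65*n^3 + 2.3*n^2 + 7.1*n + 2.2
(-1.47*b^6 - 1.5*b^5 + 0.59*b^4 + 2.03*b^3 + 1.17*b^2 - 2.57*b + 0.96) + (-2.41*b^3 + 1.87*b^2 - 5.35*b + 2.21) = -1.47*b^6 - 1.5*b^5 + 0.59*b^4 - 0.38*b^3 + 3.04*b^2 - 7.92*b + 3.17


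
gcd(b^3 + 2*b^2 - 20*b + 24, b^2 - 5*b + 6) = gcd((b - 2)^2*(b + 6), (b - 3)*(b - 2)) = b - 2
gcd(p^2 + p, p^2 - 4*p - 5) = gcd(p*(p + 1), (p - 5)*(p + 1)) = p + 1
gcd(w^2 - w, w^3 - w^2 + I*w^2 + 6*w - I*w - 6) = w - 1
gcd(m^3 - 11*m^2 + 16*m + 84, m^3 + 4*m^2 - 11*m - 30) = m + 2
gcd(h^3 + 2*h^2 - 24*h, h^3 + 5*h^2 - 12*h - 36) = h + 6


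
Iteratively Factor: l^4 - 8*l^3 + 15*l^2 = (l - 3)*(l^3 - 5*l^2) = (l - 5)*(l - 3)*(l^2) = l*(l - 5)*(l - 3)*(l)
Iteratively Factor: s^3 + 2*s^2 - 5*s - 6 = (s + 1)*(s^2 + s - 6) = (s + 1)*(s + 3)*(s - 2)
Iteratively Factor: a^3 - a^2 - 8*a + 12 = (a + 3)*(a^2 - 4*a + 4) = (a - 2)*(a + 3)*(a - 2)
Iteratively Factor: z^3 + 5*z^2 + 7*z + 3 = (z + 1)*(z^2 + 4*z + 3) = (z + 1)*(z + 3)*(z + 1)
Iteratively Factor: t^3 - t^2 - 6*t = (t + 2)*(t^2 - 3*t) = (t - 3)*(t + 2)*(t)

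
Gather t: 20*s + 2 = 20*s + 2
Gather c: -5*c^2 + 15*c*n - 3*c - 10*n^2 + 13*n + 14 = -5*c^2 + c*(15*n - 3) - 10*n^2 + 13*n + 14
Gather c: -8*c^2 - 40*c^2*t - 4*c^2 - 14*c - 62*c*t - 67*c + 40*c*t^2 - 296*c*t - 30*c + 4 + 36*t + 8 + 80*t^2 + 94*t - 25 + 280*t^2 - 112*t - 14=c^2*(-40*t - 12) + c*(40*t^2 - 358*t - 111) + 360*t^2 + 18*t - 27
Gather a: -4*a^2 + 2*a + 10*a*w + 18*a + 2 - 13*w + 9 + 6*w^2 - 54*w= -4*a^2 + a*(10*w + 20) + 6*w^2 - 67*w + 11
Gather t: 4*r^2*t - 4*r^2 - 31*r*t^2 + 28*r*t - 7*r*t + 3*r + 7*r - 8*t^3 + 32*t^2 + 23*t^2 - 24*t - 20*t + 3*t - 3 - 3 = -4*r^2 + 10*r - 8*t^3 + t^2*(55 - 31*r) + t*(4*r^2 + 21*r - 41) - 6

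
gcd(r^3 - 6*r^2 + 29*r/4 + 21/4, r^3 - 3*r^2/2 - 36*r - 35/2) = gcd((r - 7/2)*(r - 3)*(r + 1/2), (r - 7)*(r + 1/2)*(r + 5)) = r + 1/2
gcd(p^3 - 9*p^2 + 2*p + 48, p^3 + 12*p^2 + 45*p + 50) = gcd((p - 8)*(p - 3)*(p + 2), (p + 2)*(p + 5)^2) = p + 2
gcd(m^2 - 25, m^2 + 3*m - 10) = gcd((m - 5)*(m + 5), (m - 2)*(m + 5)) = m + 5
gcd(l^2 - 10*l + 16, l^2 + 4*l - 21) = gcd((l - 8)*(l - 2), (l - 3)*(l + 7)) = 1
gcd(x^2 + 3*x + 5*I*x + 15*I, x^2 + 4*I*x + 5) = x + 5*I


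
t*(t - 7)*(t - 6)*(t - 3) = t^4 - 16*t^3 + 81*t^2 - 126*t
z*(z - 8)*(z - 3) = z^3 - 11*z^2 + 24*z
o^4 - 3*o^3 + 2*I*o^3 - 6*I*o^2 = o^2*(o - 3)*(o + 2*I)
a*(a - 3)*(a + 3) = a^3 - 9*a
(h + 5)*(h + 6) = h^2 + 11*h + 30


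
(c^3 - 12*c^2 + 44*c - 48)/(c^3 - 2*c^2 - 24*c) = (c^2 - 6*c + 8)/(c*(c + 4))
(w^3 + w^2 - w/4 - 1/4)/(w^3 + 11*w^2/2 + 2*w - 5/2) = (w + 1/2)/(w + 5)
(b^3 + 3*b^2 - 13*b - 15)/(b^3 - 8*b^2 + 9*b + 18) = (b + 5)/(b - 6)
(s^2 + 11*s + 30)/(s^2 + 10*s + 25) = (s + 6)/(s + 5)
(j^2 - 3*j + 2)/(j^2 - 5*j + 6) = (j - 1)/(j - 3)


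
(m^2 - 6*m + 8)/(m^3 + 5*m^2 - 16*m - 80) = (m - 2)/(m^2 + 9*m + 20)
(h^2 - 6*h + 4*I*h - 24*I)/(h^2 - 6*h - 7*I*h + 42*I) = (h + 4*I)/(h - 7*I)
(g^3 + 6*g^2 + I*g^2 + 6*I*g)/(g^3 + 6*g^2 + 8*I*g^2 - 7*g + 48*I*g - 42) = g/(g + 7*I)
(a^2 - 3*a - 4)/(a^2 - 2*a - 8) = (a + 1)/(a + 2)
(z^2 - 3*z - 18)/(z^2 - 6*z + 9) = (z^2 - 3*z - 18)/(z^2 - 6*z + 9)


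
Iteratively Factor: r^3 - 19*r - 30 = (r + 3)*(r^2 - 3*r - 10) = (r - 5)*(r + 3)*(r + 2)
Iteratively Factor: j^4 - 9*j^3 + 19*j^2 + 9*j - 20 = (j + 1)*(j^3 - 10*j^2 + 29*j - 20) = (j - 5)*(j + 1)*(j^2 - 5*j + 4) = (j - 5)*(j - 4)*(j + 1)*(j - 1)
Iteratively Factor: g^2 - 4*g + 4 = (g - 2)*(g - 2)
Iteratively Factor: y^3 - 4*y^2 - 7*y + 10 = (y - 5)*(y^2 + y - 2) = (y - 5)*(y - 1)*(y + 2)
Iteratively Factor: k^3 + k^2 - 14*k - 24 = (k + 3)*(k^2 - 2*k - 8) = (k - 4)*(k + 3)*(k + 2)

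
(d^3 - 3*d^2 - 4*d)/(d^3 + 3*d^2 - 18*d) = (d^2 - 3*d - 4)/(d^2 + 3*d - 18)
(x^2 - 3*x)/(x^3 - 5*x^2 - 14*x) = (3 - x)/(-x^2 + 5*x + 14)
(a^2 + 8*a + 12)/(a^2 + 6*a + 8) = (a + 6)/(a + 4)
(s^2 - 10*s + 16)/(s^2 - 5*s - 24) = (s - 2)/(s + 3)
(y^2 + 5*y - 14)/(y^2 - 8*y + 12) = (y + 7)/(y - 6)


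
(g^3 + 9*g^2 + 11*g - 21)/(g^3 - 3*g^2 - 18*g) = (g^2 + 6*g - 7)/(g*(g - 6))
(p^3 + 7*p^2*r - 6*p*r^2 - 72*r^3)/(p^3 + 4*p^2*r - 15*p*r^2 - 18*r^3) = (p + 4*r)/(p + r)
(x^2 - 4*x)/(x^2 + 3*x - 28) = x/(x + 7)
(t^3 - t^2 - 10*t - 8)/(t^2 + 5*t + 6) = (t^2 - 3*t - 4)/(t + 3)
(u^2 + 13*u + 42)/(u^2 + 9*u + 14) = (u + 6)/(u + 2)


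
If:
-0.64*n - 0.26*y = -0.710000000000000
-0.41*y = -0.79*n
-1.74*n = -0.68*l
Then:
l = 1.59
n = 0.62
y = 1.20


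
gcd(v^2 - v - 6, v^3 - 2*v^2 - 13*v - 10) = v + 2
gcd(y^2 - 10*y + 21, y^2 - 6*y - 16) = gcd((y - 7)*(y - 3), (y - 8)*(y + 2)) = 1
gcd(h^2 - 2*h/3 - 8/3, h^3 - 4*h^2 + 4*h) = h - 2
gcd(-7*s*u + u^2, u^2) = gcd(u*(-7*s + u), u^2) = u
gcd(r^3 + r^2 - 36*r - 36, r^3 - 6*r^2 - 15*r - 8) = r + 1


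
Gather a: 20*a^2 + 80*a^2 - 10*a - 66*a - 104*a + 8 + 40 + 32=100*a^2 - 180*a + 80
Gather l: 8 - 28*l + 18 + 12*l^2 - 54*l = 12*l^2 - 82*l + 26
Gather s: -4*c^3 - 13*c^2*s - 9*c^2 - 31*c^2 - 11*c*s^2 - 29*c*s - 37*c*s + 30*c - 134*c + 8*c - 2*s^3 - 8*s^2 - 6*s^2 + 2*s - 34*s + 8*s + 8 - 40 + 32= -4*c^3 - 40*c^2 - 96*c - 2*s^3 + s^2*(-11*c - 14) + s*(-13*c^2 - 66*c - 24)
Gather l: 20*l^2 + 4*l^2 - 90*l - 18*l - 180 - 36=24*l^2 - 108*l - 216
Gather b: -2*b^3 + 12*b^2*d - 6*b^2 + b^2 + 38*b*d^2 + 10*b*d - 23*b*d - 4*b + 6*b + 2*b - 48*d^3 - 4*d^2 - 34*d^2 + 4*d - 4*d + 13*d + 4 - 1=-2*b^3 + b^2*(12*d - 5) + b*(38*d^2 - 13*d + 4) - 48*d^3 - 38*d^2 + 13*d + 3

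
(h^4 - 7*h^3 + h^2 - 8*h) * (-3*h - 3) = -3*h^5 + 18*h^4 + 18*h^3 + 21*h^2 + 24*h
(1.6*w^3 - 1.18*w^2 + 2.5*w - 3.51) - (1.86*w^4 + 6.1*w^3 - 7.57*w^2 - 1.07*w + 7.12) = -1.86*w^4 - 4.5*w^3 + 6.39*w^2 + 3.57*w - 10.63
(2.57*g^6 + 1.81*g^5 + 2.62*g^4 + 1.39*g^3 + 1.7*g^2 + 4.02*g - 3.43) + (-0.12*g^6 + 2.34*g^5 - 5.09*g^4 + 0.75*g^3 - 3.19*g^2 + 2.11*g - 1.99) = 2.45*g^6 + 4.15*g^5 - 2.47*g^4 + 2.14*g^3 - 1.49*g^2 + 6.13*g - 5.42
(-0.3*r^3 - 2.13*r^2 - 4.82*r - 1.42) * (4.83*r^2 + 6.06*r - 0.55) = -1.449*r^5 - 12.1059*r^4 - 36.0234*r^3 - 34.8963*r^2 - 5.9542*r + 0.781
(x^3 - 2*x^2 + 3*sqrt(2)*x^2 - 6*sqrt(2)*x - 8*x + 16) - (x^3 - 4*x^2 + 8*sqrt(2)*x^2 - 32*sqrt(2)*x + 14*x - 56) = -5*sqrt(2)*x^2 + 2*x^2 - 22*x + 26*sqrt(2)*x + 72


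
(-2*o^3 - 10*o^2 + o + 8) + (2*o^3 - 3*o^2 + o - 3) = -13*o^2 + 2*o + 5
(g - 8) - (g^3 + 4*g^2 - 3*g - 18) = -g^3 - 4*g^2 + 4*g + 10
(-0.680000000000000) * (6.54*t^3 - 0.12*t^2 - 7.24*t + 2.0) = -4.4472*t^3 + 0.0816*t^2 + 4.9232*t - 1.36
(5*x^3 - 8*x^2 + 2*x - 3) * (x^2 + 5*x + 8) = 5*x^5 + 17*x^4 + 2*x^3 - 57*x^2 + x - 24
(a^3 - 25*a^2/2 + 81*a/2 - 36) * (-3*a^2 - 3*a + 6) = -3*a^5 + 69*a^4/2 - 78*a^3 - 177*a^2/2 + 351*a - 216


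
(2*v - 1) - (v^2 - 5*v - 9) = -v^2 + 7*v + 8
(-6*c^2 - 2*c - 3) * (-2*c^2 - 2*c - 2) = 12*c^4 + 16*c^3 + 22*c^2 + 10*c + 6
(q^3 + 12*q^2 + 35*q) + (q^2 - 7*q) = q^3 + 13*q^2 + 28*q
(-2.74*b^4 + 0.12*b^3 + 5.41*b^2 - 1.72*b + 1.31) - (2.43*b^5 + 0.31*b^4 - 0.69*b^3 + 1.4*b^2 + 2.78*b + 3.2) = -2.43*b^5 - 3.05*b^4 + 0.81*b^3 + 4.01*b^2 - 4.5*b - 1.89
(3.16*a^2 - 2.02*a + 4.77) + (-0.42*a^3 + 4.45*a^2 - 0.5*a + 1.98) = -0.42*a^3 + 7.61*a^2 - 2.52*a + 6.75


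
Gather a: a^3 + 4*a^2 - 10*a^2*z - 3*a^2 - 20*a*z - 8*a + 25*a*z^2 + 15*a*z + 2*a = a^3 + a^2*(1 - 10*z) + a*(25*z^2 - 5*z - 6)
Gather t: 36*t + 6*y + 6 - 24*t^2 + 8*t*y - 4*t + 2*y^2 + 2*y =-24*t^2 + t*(8*y + 32) + 2*y^2 + 8*y + 6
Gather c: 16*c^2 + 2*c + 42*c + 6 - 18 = 16*c^2 + 44*c - 12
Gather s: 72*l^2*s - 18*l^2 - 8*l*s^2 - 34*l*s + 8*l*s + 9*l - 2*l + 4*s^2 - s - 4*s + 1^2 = -18*l^2 + 7*l + s^2*(4 - 8*l) + s*(72*l^2 - 26*l - 5) + 1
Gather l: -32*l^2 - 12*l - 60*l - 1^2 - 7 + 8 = -32*l^2 - 72*l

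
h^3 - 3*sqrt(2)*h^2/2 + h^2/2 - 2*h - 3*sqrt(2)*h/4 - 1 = (h + 1/2)*(h - 2*sqrt(2))*(h + sqrt(2)/2)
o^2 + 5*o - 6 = (o - 1)*(o + 6)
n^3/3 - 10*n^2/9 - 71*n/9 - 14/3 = (n/3 + 1)*(n - 7)*(n + 2/3)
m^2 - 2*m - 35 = (m - 7)*(m + 5)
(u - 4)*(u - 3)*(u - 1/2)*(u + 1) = u^4 - 13*u^3/2 + 8*u^2 + 19*u/2 - 6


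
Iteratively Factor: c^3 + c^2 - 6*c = (c - 2)*(c^2 + 3*c) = (c - 2)*(c + 3)*(c)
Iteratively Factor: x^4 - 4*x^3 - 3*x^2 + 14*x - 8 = (x - 4)*(x^3 - 3*x + 2) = (x - 4)*(x + 2)*(x^2 - 2*x + 1) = (x - 4)*(x - 1)*(x + 2)*(x - 1)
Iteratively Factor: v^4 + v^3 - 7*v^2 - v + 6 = (v - 1)*(v^3 + 2*v^2 - 5*v - 6) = (v - 1)*(v + 3)*(v^2 - v - 2) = (v - 1)*(v + 1)*(v + 3)*(v - 2)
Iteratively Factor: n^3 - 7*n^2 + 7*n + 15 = (n - 3)*(n^2 - 4*n - 5) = (n - 5)*(n - 3)*(n + 1)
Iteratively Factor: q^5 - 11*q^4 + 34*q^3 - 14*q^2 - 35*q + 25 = (q - 1)*(q^4 - 10*q^3 + 24*q^2 + 10*q - 25) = (q - 1)^2*(q^3 - 9*q^2 + 15*q + 25) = (q - 5)*(q - 1)^2*(q^2 - 4*q - 5) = (q - 5)^2*(q - 1)^2*(q + 1)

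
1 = 1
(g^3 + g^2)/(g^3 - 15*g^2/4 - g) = 4*g*(g + 1)/(4*g^2 - 15*g - 4)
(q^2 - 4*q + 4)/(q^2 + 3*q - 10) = (q - 2)/(q + 5)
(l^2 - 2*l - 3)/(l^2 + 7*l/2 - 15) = 2*(l^2 - 2*l - 3)/(2*l^2 + 7*l - 30)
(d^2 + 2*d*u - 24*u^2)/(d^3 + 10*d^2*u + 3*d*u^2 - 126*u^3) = (-d + 4*u)/(-d^2 - 4*d*u + 21*u^2)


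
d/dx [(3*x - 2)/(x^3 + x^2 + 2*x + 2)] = (3*x^3 + 3*x^2 + 6*x - (3*x - 2)*(3*x^2 + 2*x + 2) + 6)/(x^3 + x^2 + 2*x + 2)^2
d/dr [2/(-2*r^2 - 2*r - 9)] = 4*(2*r + 1)/(2*r^2 + 2*r + 9)^2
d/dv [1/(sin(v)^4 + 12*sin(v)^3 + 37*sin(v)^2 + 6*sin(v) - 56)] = -2*(2*sin(v)^3 + 18*sin(v)^2 + 37*sin(v) + 3)*cos(v)/(sin(v)^4 + 12*sin(v)^3 + 37*sin(v)^2 + 6*sin(v) - 56)^2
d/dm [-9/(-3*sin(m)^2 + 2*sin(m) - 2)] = 18*(1 - 3*sin(m))*cos(m)/(3*sin(m)^2 - 2*sin(m) + 2)^2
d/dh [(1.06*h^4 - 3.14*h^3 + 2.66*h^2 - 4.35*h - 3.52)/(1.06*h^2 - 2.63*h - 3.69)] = (2.2472*h^5 - 11.6918*h^4 + 0.870799999999999*h^3 + 32.375*h^2 - 12.1684*h + 6.7939)/(1.1236*h^4 - 5.5756*h^3 - 0.905900000000001*h^2 + 19.4094*h + 13.6161)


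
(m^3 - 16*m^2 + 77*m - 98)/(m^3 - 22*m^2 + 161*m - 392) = (m - 2)/(m - 8)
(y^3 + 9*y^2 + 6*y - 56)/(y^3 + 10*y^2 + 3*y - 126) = (y^2 + 2*y - 8)/(y^2 + 3*y - 18)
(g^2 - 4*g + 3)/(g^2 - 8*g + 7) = (g - 3)/(g - 7)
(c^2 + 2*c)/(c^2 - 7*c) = (c + 2)/(c - 7)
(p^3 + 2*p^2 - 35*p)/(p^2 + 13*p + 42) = p*(p - 5)/(p + 6)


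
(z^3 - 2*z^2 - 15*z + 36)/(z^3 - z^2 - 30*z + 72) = (z^2 + z - 12)/(z^2 + 2*z - 24)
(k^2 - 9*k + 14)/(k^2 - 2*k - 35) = (k - 2)/(k + 5)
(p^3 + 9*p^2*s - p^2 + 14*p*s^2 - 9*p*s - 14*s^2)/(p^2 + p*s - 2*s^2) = (p^2 + 7*p*s - p - 7*s)/(p - s)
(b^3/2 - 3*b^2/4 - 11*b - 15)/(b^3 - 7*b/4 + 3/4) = (2*b^3 - 3*b^2 - 44*b - 60)/(4*b^3 - 7*b + 3)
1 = 1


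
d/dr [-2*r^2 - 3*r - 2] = -4*r - 3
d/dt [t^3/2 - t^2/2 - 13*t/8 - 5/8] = 3*t^2/2 - t - 13/8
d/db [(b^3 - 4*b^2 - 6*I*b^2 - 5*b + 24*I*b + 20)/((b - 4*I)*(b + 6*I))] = (b^4 + 4*I*b^3 + b^2*(89 - 32*I) + b*(-232 - 288*I) - 120 + 536*I)/(b^4 + 4*I*b^3 + 44*b^2 + 96*I*b + 576)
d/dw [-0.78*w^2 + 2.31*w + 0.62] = 2.31 - 1.56*w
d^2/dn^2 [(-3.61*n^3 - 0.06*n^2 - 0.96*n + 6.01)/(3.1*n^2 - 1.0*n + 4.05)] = (-5.6843418860808e-14*n^5 + 64.6039*n^3 + 438.7794*n^2 - 394.74735*n - 148.6354)/(29.791*n^6 - 28.83*n^5 + 126.0615*n^4 - 76.33*n^3 + 164.69325*n^2 - 49.2075*n + 66.430125)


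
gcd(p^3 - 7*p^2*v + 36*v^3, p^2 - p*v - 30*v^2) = p - 6*v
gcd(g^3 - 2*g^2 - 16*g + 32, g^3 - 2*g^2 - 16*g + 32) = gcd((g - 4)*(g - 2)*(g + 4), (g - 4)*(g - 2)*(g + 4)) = g^3 - 2*g^2 - 16*g + 32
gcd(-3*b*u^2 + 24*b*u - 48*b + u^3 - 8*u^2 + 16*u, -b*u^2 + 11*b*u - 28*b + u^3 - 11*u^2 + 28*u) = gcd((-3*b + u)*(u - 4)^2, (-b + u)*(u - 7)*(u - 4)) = u - 4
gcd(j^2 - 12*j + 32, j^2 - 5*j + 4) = j - 4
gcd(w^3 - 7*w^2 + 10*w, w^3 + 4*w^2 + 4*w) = w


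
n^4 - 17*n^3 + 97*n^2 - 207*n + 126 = (n - 7)*(n - 6)*(n - 3)*(n - 1)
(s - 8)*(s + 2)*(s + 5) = s^3 - s^2 - 46*s - 80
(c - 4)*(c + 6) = c^2 + 2*c - 24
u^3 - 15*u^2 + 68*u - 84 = (u - 7)*(u - 6)*(u - 2)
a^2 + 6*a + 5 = (a + 1)*(a + 5)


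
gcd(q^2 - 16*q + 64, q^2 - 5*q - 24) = q - 8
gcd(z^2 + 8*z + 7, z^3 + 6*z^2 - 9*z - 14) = z^2 + 8*z + 7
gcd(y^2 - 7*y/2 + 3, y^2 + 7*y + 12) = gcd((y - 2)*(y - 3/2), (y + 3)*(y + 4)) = 1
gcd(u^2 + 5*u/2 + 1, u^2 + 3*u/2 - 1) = u + 2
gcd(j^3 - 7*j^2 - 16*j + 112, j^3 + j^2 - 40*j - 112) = j^2 - 3*j - 28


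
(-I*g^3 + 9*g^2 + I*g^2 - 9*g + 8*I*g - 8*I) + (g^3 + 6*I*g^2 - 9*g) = g^3 - I*g^3 + 9*g^2 + 7*I*g^2 - 18*g + 8*I*g - 8*I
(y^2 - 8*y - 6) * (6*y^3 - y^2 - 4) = 6*y^5 - 49*y^4 - 28*y^3 + 2*y^2 + 32*y + 24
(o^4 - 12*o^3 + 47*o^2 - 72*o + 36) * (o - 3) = o^5 - 15*o^4 + 83*o^3 - 213*o^2 + 252*o - 108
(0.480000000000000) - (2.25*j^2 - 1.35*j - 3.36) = -2.25*j^2 + 1.35*j + 3.84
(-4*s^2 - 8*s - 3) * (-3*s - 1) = 12*s^3 + 28*s^2 + 17*s + 3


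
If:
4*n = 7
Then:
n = 7/4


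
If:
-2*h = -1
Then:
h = 1/2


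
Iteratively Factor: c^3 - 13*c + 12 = (c + 4)*(c^2 - 4*c + 3) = (c - 1)*(c + 4)*(c - 3)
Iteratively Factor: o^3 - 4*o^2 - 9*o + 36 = (o - 3)*(o^2 - o - 12) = (o - 3)*(o + 3)*(o - 4)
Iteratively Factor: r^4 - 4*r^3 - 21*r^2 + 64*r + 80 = (r - 4)*(r^3 - 21*r - 20) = (r - 4)*(r + 1)*(r^2 - r - 20) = (r - 4)*(r + 1)*(r + 4)*(r - 5)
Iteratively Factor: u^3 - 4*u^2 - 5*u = (u + 1)*(u^2 - 5*u) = u*(u + 1)*(u - 5)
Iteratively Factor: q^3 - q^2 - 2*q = (q + 1)*(q^2 - 2*q) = q*(q + 1)*(q - 2)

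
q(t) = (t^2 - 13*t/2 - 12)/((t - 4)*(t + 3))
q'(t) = (2*t - 13/2)/((t - 4)*(t + 3)) - (t^2 - 13*t/2 - 12)/((t - 4)*(t + 3)^2) - (t^2 - 13*t/2 - 12)/((t - 4)^2*(t + 3))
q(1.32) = 1.63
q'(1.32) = 0.56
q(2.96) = 3.63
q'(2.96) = 2.97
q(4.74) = -3.55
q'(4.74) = 5.78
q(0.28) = 1.13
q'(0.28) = 0.45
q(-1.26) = 0.24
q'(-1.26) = 0.89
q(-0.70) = 0.64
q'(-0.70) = 0.59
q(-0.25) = 0.88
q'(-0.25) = 0.49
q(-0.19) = 0.91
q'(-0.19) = 0.48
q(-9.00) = 1.63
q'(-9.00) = 0.08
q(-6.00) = 2.10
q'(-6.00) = 0.29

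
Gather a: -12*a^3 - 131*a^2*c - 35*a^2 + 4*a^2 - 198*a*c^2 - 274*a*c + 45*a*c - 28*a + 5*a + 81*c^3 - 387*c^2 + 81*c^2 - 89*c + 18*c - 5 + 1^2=-12*a^3 + a^2*(-131*c - 31) + a*(-198*c^2 - 229*c - 23) + 81*c^3 - 306*c^2 - 71*c - 4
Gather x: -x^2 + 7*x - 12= -x^2 + 7*x - 12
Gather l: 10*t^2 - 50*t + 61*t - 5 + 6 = 10*t^2 + 11*t + 1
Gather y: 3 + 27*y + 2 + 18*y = 45*y + 5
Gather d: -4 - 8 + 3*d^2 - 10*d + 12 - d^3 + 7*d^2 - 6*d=-d^3 + 10*d^2 - 16*d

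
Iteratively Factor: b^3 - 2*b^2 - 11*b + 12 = (b - 4)*(b^2 + 2*b - 3) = (b - 4)*(b - 1)*(b + 3)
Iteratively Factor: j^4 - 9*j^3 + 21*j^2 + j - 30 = (j + 1)*(j^3 - 10*j^2 + 31*j - 30) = (j - 2)*(j + 1)*(j^2 - 8*j + 15) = (j - 3)*(j - 2)*(j + 1)*(j - 5)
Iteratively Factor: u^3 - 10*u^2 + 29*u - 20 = (u - 1)*(u^2 - 9*u + 20) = (u - 4)*(u - 1)*(u - 5)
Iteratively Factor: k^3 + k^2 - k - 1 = (k - 1)*(k^2 + 2*k + 1) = (k - 1)*(k + 1)*(k + 1)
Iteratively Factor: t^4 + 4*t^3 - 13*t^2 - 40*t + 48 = (t - 3)*(t^3 + 7*t^2 + 8*t - 16) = (t - 3)*(t + 4)*(t^2 + 3*t - 4) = (t - 3)*(t - 1)*(t + 4)*(t + 4)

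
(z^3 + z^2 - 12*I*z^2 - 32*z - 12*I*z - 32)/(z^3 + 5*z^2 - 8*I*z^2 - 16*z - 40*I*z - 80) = (z^2 + z*(1 - 8*I) - 8*I)/(z^2 + z*(5 - 4*I) - 20*I)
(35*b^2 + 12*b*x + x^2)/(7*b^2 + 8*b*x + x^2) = (5*b + x)/(b + x)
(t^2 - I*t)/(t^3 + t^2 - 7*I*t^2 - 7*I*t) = (t - I)/(t^2 + t - 7*I*t - 7*I)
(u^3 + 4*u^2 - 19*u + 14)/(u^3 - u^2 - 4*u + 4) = (u + 7)/(u + 2)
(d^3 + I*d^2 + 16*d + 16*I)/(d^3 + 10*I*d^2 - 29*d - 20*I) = (d - 4*I)/(d + 5*I)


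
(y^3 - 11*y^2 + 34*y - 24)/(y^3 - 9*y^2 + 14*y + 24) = (y - 1)/(y + 1)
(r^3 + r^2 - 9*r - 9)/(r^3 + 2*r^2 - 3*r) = (r^2 - 2*r - 3)/(r*(r - 1))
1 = 1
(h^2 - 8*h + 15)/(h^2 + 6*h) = (h^2 - 8*h + 15)/(h*(h + 6))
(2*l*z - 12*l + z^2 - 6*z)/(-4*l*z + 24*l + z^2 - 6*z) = (2*l + z)/(-4*l + z)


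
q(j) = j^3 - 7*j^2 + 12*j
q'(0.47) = 6.08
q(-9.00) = -1404.00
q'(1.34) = -1.37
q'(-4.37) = 130.47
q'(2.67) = -3.99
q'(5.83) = 32.35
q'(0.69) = 3.77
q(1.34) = 5.92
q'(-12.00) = 612.00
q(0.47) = 4.20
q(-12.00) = -2880.00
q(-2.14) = -67.54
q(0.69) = 5.28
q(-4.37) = -269.57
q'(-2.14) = 55.70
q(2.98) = 0.06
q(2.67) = 1.17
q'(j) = 3*j^2 - 14*j + 12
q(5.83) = 30.19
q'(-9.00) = 381.00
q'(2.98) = -3.08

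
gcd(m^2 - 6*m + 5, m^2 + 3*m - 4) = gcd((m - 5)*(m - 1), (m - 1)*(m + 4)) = m - 1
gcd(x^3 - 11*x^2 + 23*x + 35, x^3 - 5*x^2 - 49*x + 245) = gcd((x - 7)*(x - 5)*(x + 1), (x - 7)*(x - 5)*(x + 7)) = x^2 - 12*x + 35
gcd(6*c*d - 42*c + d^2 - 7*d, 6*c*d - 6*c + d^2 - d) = 6*c + d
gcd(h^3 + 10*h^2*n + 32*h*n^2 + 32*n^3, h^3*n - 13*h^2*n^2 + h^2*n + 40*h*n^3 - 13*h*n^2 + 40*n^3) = 1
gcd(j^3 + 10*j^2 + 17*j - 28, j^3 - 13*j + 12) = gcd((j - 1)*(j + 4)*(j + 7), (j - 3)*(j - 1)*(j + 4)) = j^2 + 3*j - 4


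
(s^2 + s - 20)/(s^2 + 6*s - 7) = (s^2 + s - 20)/(s^2 + 6*s - 7)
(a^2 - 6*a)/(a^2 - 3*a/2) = 2*(a - 6)/(2*a - 3)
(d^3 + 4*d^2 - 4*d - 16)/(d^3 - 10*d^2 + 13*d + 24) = (d^3 + 4*d^2 - 4*d - 16)/(d^3 - 10*d^2 + 13*d + 24)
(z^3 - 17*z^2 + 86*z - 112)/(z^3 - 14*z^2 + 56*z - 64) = (z - 7)/(z - 4)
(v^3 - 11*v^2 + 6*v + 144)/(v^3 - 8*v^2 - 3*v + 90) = (v - 8)/(v - 5)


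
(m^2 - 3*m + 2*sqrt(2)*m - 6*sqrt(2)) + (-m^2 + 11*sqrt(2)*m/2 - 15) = -3*m + 15*sqrt(2)*m/2 - 15 - 6*sqrt(2)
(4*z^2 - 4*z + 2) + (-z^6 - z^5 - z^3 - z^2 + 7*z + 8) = -z^6 - z^5 - z^3 + 3*z^2 + 3*z + 10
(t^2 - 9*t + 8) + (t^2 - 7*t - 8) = 2*t^2 - 16*t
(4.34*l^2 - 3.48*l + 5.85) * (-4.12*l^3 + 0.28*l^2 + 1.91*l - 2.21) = -17.8808*l^5 + 15.5528*l^4 - 16.787*l^3 - 14.6002*l^2 + 18.8643*l - 12.9285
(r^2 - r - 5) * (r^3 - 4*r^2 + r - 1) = r^5 - 5*r^4 + 18*r^2 - 4*r + 5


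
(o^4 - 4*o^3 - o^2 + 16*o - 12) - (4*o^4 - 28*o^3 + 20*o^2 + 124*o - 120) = -3*o^4 + 24*o^3 - 21*o^2 - 108*o + 108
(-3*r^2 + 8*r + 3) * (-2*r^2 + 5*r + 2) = 6*r^4 - 31*r^3 + 28*r^2 + 31*r + 6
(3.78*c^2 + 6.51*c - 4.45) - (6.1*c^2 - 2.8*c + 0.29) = -2.32*c^2 + 9.31*c - 4.74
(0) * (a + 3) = 0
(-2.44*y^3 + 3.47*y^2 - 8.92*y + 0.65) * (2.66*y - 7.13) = -6.4904*y^4 + 26.6274*y^3 - 48.4683*y^2 + 65.3286*y - 4.6345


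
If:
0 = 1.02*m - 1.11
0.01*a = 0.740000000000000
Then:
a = 74.00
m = 1.09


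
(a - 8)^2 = a^2 - 16*a + 64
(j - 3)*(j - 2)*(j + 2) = j^3 - 3*j^2 - 4*j + 12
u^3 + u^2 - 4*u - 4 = (u - 2)*(u + 1)*(u + 2)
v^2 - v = v*(v - 1)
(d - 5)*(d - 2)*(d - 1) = d^3 - 8*d^2 + 17*d - 10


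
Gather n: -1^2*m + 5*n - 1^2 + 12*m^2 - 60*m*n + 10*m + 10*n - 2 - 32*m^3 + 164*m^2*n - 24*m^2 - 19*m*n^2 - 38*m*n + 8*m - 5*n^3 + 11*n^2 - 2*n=-32*m^3 - 12*m^2 + 17*m - 5*n^3 + n^2*(11 - 19*m) + n*(164*m^2 - 98*m + 13) - 3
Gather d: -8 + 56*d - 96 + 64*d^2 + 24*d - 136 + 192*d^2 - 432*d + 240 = 256*d^2 - 352*d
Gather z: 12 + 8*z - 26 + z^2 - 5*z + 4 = z^2 + 3*z - 10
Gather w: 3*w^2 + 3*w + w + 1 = 3*w^2 + 4*w + 1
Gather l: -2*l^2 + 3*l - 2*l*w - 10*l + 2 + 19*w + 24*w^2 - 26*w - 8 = -2*l^2 + l*(-2*w - 7) + 24*w^2 - 7*w - 6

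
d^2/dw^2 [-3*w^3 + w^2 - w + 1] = 2 - 18*w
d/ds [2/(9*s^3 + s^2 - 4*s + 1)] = 2*(-27*s^2 - 2*s + 4)/(9*s^3 + s^2 - 4*s + 1)^2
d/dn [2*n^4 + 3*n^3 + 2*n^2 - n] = 8*n^3 + 9*n^2 + 4*n - 1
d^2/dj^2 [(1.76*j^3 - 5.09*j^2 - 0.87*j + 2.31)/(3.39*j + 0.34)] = (40.452192*j^3 + 12.171456*j^2 + 1.220736*j + 53.922218)/(38.958219*j^3 + 11.721942*j^2 + 1.175652*j + 0.039304)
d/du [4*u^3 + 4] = 12*u^2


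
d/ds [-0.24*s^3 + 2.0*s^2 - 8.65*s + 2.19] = -0.72*s^2 + 4.0*s - 8.65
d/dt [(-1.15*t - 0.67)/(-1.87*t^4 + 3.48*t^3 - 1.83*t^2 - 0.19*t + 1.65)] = (-6.4515*t^4 + 2.9924*t^3 + 4.8903*t^2 - 2.4522*t - 2.0248)/(3.4969*t^8 - 13.0152*t^7 + 18.9546*t^6 - 12.0262*t^5 - 4.1445*t^4 + 12.1794*t^3 - 6.0029*t^2 - 0.627*t + 2.7225)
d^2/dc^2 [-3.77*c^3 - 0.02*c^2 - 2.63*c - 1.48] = -22.62*c - 0.04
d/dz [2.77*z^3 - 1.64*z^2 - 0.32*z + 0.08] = 8.31*z^2 - 3.28*z - 0.32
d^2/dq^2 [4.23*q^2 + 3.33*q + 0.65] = 8.46000000000000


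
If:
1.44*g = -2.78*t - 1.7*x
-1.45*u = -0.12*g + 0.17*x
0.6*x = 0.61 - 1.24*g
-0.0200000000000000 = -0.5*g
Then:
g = 0.04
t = -0.59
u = -0.11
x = 0.93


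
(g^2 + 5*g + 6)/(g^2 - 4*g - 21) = (g + 2)/(g - 7)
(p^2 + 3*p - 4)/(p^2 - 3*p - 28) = (p - 1)/(p - 7)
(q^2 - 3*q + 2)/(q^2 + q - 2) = (q - 2)/(q + 2)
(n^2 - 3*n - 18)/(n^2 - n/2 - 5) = 2*(-n^2 + 3*n + 18)/(-2*n^2 + n + 10)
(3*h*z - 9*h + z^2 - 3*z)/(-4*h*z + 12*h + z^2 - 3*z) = (3*h + z)/(-4*h + z)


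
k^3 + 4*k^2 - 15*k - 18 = (k - 3)*(k + 1)*(k + 6)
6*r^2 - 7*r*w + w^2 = (-6*r + w)*(-r + w)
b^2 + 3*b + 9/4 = (b + 3/2)^2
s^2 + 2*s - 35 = (s - 5)*(s + 7)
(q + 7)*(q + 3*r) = q^2 + 3*q*r + 7*q + 21*r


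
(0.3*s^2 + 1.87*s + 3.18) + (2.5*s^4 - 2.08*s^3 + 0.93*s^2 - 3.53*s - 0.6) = 2.5*s^4 - 2.08*s^3 + 1.23*s^2 - 1.66*s + 2.58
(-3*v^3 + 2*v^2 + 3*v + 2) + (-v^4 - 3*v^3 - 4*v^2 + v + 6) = -v^4 - 6*v^3 - 2*v^2 + 4*v + 8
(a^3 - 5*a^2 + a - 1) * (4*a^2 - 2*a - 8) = 4*a^5 - 22*a^4 + 6*a^3 + 34*a^2 - 6*a + 8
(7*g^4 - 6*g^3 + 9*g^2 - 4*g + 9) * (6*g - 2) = 42*g^5 - 50*g^4 + 66*g^3 - 42*g^2 + 62*g - 18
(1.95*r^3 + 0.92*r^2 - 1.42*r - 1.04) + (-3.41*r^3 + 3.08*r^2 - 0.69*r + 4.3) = -1.46*r^3 + 4.0*r^2 - 2.11*r + 3.26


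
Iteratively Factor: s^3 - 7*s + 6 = (s + 3)*(s^2 - 3*s + 2) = (s - 1)*(s + 3)*(s - 2)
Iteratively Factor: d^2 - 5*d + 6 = (d - 3)*(d - 2)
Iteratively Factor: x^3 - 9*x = (x)*(x^2 - 9) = x*(x + 3)*(x - 3)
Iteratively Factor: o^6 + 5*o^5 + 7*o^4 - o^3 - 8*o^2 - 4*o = (o + 2)*(o^5 + 3*o^4 + o^3 - 3*o^2 - 2*o) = (o - 1)*(o + 2)*(o^4 + 4*o^3 + 5*o^2 + 2*o) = (o - 1)*(o + 1)*(o + 2)*(o^3 + 3*o^2 + 2*o) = (o - 1)*(o + 1)^2*(o + 2)*(o^2 + 2*o) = o*(o - 1)*(o + 1)^2*(o + 2)*(o + 2)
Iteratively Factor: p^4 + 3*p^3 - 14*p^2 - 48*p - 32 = (p + 2)*(p^3 + p^2 - 16*p - 16) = (p + 1)*(p + 2)*(p^2 - 16) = (p - 4)*(p + 1)*(p + 2)*(p + 4)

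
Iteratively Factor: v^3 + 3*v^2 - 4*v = (v + 4)*(v^2 - v) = v*(v + 4)*(v - 1)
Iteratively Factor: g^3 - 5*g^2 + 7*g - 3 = (g - 1)*(g^2 - 4*g + 3) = (g - 1)^2*(g - 3)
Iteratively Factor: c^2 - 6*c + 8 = (c - 2)*(c - 4)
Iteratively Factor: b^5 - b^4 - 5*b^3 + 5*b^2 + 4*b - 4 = (b + 1)*(b^4 - 2*b^3 - 3*b^2 + 8*b - 4) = (b - 1)*(b + 1)*(b^3 - b^2 - 4*b + 4) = (b - 2)*(b - 1)*(b + 1)*(b^2 + b - 2) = (b - 2)*(b - 1)*(b + 1)*(b + 2)*(b - 1)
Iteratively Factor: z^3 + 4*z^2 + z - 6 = (z + 3)*(z^2 + z - 2) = (z - 1)*(z + 3)*(z + 2)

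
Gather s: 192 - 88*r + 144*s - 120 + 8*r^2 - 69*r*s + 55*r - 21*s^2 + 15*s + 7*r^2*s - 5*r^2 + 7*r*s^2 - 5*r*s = 3*r^2 - 33*r + s^2*(7*r - 21) + s*(7*r^2 - 74*r + 159) + 72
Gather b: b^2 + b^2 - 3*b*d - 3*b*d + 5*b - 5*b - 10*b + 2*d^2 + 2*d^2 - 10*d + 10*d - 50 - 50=2*b^2 + b*(-6*d - 10) + 4*d^2 - 100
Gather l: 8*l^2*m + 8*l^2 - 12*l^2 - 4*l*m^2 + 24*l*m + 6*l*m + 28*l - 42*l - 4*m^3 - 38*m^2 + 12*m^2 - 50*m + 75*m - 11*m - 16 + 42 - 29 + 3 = l^2*(8*m - 4) + l*(-4*m^2 + 30*m - 14) - 4*m^3 - 26*m^2 + 14*m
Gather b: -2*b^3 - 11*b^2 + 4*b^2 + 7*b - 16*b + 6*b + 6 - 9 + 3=-2*b^3 - 7*b^2 - 3*b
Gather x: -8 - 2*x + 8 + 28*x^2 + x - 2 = 28*x^2 - x - 2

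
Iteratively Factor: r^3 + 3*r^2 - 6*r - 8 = (r + 4)*(r^2 - r - 2) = (r - 2)*(r + 4)*(r + 1)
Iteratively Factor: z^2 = (z)*(z)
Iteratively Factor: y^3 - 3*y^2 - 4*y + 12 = (y - 3)*(y^2 - 4) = (y - 3)*(y - 2)*(y + 2)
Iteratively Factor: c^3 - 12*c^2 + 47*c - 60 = (c - 4)*(c^2 - 8*c + 15) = (c - 5)*(c - 4)*(c - 3)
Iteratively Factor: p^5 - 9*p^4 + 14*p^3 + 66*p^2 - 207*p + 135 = (p - 3)*(p^4 - 6*p^3 - 4*p^2 + 54*p - 45) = (p - 3)*(p - 1)*(p^3 - 5*p^2 - 9*p + 45) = (p - 5)*(p - 3)*(p - 1)*(p^2 - 9) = (p - 5)*(p - 3)^2*(p - 1)*(p + 3)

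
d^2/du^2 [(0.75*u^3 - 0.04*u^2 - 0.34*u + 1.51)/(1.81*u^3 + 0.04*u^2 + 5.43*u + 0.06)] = (-7.105427357601e-15*u^7 - 0.370688*u^6 - 50.910594*u^5 + 60.596628*u^4 + 52.733282*u^3 + 90.968658*u^2 + 1.005012*u + 89.258406)/(5.929741*u^9 + 0.393132*u^8 + 53.376357*u^7 + 2.948554*u^6 + 160.155135*u^5 + 7.076664*u^4 + 160.200747*u^3 + 5.307714*u^2 + 0.058644*u + 0.000216)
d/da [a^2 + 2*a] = 2*a + 2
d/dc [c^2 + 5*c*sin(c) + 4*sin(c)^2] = 5*c*cos(c) + 2*c + 5*sin(c) + 4*sin(2*c)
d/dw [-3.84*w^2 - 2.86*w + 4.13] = -7.68*w - 2.86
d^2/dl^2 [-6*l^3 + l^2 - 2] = 2 - 36*l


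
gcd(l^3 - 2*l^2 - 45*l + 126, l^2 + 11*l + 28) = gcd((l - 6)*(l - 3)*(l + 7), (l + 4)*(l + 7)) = l + 7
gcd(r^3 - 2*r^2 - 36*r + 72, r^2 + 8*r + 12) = r + 6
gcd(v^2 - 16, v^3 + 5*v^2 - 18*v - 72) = v - 4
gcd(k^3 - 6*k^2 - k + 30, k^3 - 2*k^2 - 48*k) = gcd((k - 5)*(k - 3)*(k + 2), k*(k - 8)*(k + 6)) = 1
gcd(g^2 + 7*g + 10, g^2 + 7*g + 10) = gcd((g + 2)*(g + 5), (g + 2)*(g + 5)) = g^2 + 7*g + 10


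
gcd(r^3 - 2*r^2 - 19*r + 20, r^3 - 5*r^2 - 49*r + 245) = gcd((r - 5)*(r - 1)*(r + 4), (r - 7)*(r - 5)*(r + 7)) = r - 5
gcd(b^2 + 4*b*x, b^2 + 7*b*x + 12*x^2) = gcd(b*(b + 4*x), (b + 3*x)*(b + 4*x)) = b + 4*x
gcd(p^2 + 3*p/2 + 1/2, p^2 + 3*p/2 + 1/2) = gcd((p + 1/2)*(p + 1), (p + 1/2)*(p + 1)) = p^2 + 3*p/2 + 1/2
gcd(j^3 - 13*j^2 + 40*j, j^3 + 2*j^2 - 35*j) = j^2 - 5*j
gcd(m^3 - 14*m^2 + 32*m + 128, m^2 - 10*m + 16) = m - 8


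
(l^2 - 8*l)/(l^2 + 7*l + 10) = l*(l - 8)/(l^2 + 7*l + 10)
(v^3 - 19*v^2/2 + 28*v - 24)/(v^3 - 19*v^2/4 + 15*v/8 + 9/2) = 4*(v - 4)/(4*v + 3)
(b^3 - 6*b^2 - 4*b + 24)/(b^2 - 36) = (b^2 - 4)/(b + 6)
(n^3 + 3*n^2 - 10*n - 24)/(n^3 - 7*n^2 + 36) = (n + 4)/(n - 6)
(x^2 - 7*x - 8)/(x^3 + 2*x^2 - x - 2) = (x - 8)/(x^2 + x - 2)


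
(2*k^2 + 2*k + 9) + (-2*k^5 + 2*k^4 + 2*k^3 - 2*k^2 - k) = -2*k^5 + 2*k^4 + 2*k^3 + k + 9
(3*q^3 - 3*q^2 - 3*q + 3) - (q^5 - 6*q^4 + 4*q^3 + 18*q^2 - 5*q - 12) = -q^5 + 6*q^4 - q^3 - 21*q^2 + 2*q + 15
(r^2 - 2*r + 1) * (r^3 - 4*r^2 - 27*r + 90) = r^5 - 6*r^4 - 18*r^3 + 140*r^2 - 207*r + 90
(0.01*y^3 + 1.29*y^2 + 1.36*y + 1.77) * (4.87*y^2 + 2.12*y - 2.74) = 0.0487*y^5 + 6.3035*y^4 + 9.3306*y^3 + 7.9685*y^2 + 0.0259999999999998*y - 4.8498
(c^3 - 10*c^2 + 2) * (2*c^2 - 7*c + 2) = 2*c^5 - 27*c^4 + 72*c^3 - 16*c^2 - 14*c + 4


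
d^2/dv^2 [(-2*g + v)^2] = 2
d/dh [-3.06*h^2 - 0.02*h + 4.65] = -6.12*h - 0.02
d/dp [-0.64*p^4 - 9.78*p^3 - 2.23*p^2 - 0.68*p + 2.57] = -2.56*p^3 - 29.34*p^2 - 4.46*p - 0.68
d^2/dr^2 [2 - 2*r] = 0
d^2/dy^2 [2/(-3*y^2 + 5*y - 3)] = 4*(9*y^2 - 15*y - (6*y - 5)^2 + 9)/(3*y^2 - 5*y + 3)^3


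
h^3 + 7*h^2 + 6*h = h*(h + 1)*(h + 6)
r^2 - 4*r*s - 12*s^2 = (r - 6*s)*(r + 2*s)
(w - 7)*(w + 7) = w^2 - 49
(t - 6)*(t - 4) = t^2 - 10*t + 24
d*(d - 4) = d^2 - 4*d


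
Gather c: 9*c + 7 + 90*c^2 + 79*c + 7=90*c^2 + 88*c + 14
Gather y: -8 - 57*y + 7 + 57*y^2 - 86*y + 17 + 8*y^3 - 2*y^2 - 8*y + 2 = 8*y^3 + 55*y^2 - 151*y + 18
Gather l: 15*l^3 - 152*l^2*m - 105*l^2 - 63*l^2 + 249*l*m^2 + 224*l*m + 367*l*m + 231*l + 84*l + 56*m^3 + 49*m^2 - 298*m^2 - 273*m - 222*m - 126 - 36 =15*l^3 + l^2*(-152*m - 168) + l*(249*m^2 + 591*m + 315) + 56*m^3 - 249*m^2 - 495*m - 162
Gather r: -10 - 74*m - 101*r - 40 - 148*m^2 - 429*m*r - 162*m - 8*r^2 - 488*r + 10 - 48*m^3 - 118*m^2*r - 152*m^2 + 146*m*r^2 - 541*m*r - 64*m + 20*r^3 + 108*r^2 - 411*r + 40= -48*m^3 - 300*m^2 - 300*m + 20*r^3 + r^2*(146*m + 100) + r*(-118*m^2 - 970*m - 1000)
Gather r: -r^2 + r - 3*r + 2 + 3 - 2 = -r^2 - 2*r + 3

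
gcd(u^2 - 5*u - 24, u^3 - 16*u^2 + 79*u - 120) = u - 8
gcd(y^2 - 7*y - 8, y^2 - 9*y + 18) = 1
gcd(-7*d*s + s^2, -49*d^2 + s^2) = -7*d + s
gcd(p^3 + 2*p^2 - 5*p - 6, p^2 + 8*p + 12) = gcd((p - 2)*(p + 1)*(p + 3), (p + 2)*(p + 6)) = 1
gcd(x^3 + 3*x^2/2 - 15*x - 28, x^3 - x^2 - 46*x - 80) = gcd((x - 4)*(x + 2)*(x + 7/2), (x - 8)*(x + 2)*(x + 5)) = x + 2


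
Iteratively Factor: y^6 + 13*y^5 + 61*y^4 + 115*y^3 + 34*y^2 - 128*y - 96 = (y + 4)*(y^5 + 9*y^4 + 25*y^3 + 15*y^2 - 26*y - 24) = (y + 2)*(y + 4)*(y^4 + 7*y^3 + 11*y^2 - 7*y - 12) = (y + 1)*(y + 2)*(y + 4)*(y^3 + 6*y^2 + 5*y - 12) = (y + 1)*(y + 2)*(y + 4)^2*(y^2 + 2*y - 3) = (y + 1)*(y + 2)*(y + 3)*(y + 4)^2*(y - 1)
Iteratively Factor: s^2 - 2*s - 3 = (s + 1)*(s - 3)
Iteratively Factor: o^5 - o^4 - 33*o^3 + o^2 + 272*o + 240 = (o - 4)*(o^4 + 3*o^3 - 21*o^2 - 83*o - 60) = (o - 4)*(o + 1)*(o^3 + 2*o^2 - 23*o - 60) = (o - 4)*(o + 1)*(o + 4)*(o^2 - 2*o - 15) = (o - 5)*(o - 4)*(o + 1)*(o + 4)*(o + 3)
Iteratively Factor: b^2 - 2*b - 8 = (b - 4)*(b + 2)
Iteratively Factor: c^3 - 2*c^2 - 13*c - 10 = (c + 1)*(c^2 - 3*c - 10) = (c - 5)*(c + 1)*(c + 2)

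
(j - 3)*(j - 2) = j^2 - 5*j + 6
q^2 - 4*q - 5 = (q - 5)*(q + 1)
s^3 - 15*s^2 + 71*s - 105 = (s - 7)*(s - 5)*(s - 3)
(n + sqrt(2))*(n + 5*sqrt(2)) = n^2 + 6*sqrt(2)*n + 10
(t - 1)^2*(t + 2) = t^3 - 3*t + 2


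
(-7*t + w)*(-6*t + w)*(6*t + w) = 252*t^3 - 36*t^2*w - 7*t*w^2 + w^3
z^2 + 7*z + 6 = (z + 1)*(z + 6)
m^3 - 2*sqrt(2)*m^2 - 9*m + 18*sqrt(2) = (m - 3)*(m + 3)*(m - 2*sqrt(2))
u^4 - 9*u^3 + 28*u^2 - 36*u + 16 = (u - 4)*(u - 2)^2*(u - 1)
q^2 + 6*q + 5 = (q + 1)*(q + 5)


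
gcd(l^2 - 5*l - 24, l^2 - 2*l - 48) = l - 8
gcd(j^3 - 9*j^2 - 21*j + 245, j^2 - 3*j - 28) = j - 7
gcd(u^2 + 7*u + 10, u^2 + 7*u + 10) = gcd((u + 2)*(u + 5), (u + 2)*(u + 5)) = u^2 + 7*u + 10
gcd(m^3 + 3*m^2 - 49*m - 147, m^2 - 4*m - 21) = m^2 - 4*m - 21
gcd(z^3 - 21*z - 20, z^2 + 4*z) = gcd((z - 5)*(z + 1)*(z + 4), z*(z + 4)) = z + 4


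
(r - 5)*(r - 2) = r^2 - 7*r + 10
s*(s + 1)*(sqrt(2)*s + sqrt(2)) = sqrt(2)*s^3 + 2*sqrt(2)*s^2 + sqrt(2)*s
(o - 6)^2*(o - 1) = o^3 - 13*o^2 + 48*o - 36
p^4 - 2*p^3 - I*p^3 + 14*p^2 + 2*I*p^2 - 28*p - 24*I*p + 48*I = (p - 2)*(p - 3*I)*(p - 2*I)*(p + 4*I)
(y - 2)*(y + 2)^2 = y^3 + 2*y^2 - 4*y - 8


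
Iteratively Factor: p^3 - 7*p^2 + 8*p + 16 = (p - 4)*(p^2 - 3*p - 4) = (p - 4)^2*(p + 1)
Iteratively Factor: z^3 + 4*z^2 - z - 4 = (z + 1)*(z^2 + 3*z - 4) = (z + 1)*(z + 4)*(z - 1)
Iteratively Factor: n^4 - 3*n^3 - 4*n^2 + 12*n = (n - 2)*(n^3 - n^2 - 6*n) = (n - 3)*(n - 2)*(n^2 + 2*n) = (n - 3)*(n - 2)*(n + 2)*(n)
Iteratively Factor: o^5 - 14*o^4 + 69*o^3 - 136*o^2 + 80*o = (o - 1)*(o^4 - 13*o^3 + 56*o^2 - 80*o) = (o - 4)*(o - 1)*(o^3 - 9*o^2 + 20*o) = (o - 5)*(o - 4)*(o - 1)*(o^2 - 4*o) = (o - 5)*(o - 4)^2*(o - 1)*(o)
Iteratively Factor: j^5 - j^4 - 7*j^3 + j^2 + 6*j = (j + 2)*(j^4 - 3*j^3 - j^2 + 3*j) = (j - 3)*(j + 2)*(j^3 - j) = (j - 3)*(j - 1)*(j + 2)*(j^2 + j) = j*(j - 3)*(j - 1)*(j + 2)*(j + 1)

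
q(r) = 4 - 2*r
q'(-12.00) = -2.00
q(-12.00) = 28.00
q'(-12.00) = -2.00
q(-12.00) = 28.00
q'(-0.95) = -2.00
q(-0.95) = 5.90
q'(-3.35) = -2.00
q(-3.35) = 10.70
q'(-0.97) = -2.00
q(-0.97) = 5.94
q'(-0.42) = -2.00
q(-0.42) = 4.84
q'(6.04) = -2.00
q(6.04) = -8.08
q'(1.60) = -2.00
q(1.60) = 0.80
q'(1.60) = -2.00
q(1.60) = 0.80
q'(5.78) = -2.00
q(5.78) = -7.56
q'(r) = -2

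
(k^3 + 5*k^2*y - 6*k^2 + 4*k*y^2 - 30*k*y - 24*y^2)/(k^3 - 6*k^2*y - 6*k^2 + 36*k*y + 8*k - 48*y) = (k^3 + 5*k^2*y - 6*k^2 + 4*k*y^2 - 30*k*y - 24*y^2)/(k^3 - 6*k^2*y - 6*k^2 + 36*k*y + 8*k - 48*y)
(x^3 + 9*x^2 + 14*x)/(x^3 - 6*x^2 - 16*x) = (x + 7)/(x - 8)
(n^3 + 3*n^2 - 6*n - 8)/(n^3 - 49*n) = (n^3 + 3*n^2 - 6*n - 8)/(n*(n^2 - 49))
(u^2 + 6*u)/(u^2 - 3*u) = (u + 6)/(u - 3)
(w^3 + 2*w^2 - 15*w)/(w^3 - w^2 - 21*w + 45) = w/(w - 3)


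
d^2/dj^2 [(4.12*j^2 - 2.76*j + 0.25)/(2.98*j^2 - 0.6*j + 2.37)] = (-5.6843418860808e-14*j^4 - 34.286688*j^3 - 161.266872*j^2 + 114.274656*j + 35.082516)/(26.463592*j^6 - 15.98472*j^5 + 66.358044*j^4 - 25.64136*j^3 + 52.774686*j^2 - 10.11042*j + 13.312053)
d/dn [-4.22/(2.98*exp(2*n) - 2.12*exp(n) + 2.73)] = (25.1512*exp(n) - 8.9464)*exp(n)/(2.98*exp(2*n) - 2.12*exp(n) + 2.73)^2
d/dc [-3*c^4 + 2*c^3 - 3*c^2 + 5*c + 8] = -12*c^3 + 6*c^2 - 6*c + 5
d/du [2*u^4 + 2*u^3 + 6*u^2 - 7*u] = 8*u^3 + 6*u^2 + 12*u - 7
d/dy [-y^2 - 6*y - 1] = -2*y - 6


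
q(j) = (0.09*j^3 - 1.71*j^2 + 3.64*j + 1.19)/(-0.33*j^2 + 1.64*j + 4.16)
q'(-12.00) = -0.26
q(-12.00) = 7.05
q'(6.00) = -13.23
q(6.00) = -9.00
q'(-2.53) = 8.63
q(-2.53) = 9.72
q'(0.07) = 0.67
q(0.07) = 0.34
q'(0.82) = 0.07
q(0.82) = 0.58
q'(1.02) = -0.02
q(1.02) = 0.59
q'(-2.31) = 19.27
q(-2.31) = 12.56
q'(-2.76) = 4.67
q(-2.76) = 8.25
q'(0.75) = 0.11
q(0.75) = 0.58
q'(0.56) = 0.22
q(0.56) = 0.54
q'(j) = (0.66*j - 1.64)*(0.09*j^3 - 1.71*j^2 + 3.64*j + 1.19)/(-0.33*j^2 + 1.64*j + 4.16)^2 + (0.27*j^2 - 3.42*j + 3.64)/(-0.33*j^2 + 1.64*j + 4.16) = (-0.0297*j^4 + 0.2952*j^3 - 0.48*j^2 - 13.4418*j + 13.1908)/(0.1089*j^4 - 1.0824*j^3 - 0.0560000000000005*j^2 + 13.6448*j + 17.3056)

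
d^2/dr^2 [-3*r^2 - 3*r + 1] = -6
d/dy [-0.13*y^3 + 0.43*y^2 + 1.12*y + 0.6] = -0.39*y^2 + 0.86*y + 1.12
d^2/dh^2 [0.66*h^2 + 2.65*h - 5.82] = 1.32000000000000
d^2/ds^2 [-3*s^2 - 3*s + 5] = -6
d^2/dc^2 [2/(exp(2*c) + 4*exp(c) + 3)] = 8*(-(exp(c) + 1)*(exp(2*c) + 4*exp(c) + 3) + 2*(exp(c) + 2)^2*exp(c))*exp(c)/(exp(2*c) + 4*exp(c) + 3)^3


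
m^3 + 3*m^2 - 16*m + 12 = (m - 2)*(m - 1)*(m + 6)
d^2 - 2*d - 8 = (d - 4)*(d + 2)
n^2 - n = n*(n - 1)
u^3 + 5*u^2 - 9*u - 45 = (u - 3)*(u + 3)*(u + 5)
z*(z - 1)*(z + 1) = z^3 - z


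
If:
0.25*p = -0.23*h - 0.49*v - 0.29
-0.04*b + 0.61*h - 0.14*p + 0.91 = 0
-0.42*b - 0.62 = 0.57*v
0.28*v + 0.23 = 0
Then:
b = -0.36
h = -1.17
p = 1.52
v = -0.82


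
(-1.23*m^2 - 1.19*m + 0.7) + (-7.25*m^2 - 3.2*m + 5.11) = -8.48*m^2 - 4.39*m + 5.81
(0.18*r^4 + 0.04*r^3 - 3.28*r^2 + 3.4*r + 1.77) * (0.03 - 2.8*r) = -0.504*r^5 - 0.1066*r^4 + 9.1852*r^3 - 9.6184*r^2 - 4.854*r + 0.0531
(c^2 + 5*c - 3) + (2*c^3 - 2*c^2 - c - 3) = 2*c^3 - c^2 + 4*c - 6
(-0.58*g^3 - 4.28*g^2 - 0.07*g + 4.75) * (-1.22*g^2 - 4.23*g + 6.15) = 0.7076*g^5 + 7.675*g^4 + 14.6228*g^3 - 31.8209*g^2 - 20.523*g + 29.2125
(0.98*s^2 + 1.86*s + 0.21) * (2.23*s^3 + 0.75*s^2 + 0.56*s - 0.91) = 2.1854*s^5 + 4.8828*s^4 + 2.4121*s^3 + 0.3073*s^2 - 1.575*s - 0.1911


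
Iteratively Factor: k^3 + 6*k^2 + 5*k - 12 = (k + 4)*(k^2 + 2*k - 3) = (k - 1)*(k + 4)*(k + 3)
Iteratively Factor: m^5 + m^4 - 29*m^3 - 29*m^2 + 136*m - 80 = (m + 4)*(m^4 - 3*m^3 - 17*m^2 + 39*m - 20) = (m - 1)*(m + 4)*(m^3 - 2*m^2 - 19*m + 20) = (m - 1)^2*(m + 4)*(m^2 - m - 20) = (m - 1)^2*(m + 4)^2*(m - 5)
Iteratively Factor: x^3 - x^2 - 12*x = (x - 4)*(x^2 + 3*x) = x*(x - 4)*(x + 3)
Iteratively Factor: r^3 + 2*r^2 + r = (r + 1)*(r^2 + r) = r*(r + 1)*(r + 1)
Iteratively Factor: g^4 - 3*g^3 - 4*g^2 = (g - 4)*(g^3 + g^2) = g*(g - 4)*(g^2 + g) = g^2*(g - 4)*(g + 1)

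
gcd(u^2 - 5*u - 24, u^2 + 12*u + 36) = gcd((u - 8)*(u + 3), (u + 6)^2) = 1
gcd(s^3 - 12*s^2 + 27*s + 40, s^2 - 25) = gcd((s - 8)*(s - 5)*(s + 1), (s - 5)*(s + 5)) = s - 5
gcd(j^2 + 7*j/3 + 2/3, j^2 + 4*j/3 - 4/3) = j + 2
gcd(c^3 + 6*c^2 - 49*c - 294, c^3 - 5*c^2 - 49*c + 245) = c^2 - 49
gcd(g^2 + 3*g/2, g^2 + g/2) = g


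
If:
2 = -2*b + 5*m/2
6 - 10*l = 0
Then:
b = 5*m/4 - 1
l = 3/5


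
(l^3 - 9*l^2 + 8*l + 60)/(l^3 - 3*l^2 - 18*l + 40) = (l^2 - 4*l - 12)/(l^2 + 2*l - 8)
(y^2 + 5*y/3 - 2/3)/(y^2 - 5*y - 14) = (y - 1/3)/(y - 7)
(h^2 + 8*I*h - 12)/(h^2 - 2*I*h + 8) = (h + 6*I)/(h - 4*I)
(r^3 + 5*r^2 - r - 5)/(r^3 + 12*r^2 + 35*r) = (r^2 - 1)/(r*(r + 7))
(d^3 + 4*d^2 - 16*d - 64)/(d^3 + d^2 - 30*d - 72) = (d^2 - 16)/(d^2 - 3*d - 18)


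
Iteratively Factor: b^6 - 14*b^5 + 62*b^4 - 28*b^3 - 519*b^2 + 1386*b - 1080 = (b + 3)*(b^5 - 17*b^4 + 113*b^3 - 367*b^2 + 582*b - 360) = (b - 3)*(b + 3)*(b^4 - 14*b^3 + 71*b^2 - 154*b + 120) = (b - 3)*(b - 2)*(b + 3)*(b^3 - 12*b^2 + 47*b - 60) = (b - 3)^2*(b - 2)*(b + 3)*(b^2 - 9*b + 20) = (b - 4)*(b - 3)^2*(b - 2)*(b + 3)*(b - 5)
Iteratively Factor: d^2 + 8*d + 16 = (d + 4)*(d + 4)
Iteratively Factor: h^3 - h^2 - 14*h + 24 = (h + 4)*(h^2 - 5*h + 6) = (h - 2)*(h + 4)*(h - 3)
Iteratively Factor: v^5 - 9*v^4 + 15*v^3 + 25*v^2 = (v - 5)*(v^4 - 4*v^3 - 5*v^2) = (v - 5)*(v + 1)*(v^3 - 5*v^2) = v*(v - 5)*(v + 1)*(v^2 - 5*v) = v*(v - 5)^2*(v + 1)*(v)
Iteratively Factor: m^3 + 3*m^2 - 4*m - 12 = (m + 2)*(m^2 + m - 6) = (m - 2)*(m + 2)*(m + 3)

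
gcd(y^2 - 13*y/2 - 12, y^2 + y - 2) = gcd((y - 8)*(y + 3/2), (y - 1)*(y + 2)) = 1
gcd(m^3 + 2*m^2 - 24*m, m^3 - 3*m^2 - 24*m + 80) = m - 4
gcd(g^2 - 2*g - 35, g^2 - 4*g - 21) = g - 7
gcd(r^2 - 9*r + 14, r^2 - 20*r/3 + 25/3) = 1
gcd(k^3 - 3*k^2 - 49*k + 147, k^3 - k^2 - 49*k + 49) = k^2 - 49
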